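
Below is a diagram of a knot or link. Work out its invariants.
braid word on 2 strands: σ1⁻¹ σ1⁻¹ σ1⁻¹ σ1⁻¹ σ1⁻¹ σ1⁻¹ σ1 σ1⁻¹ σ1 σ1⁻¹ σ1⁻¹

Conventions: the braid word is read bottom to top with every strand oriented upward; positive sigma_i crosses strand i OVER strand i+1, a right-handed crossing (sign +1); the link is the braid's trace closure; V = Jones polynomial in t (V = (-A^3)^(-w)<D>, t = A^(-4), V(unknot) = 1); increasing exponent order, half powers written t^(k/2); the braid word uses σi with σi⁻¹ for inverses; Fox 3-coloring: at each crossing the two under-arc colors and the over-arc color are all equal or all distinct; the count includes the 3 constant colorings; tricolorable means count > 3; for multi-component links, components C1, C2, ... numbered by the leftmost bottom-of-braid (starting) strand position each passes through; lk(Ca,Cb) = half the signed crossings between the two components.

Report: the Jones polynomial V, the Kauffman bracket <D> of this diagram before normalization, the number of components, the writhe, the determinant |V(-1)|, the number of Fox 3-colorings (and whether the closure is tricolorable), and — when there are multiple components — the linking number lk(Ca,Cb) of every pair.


V(t) = -t^-10 + t^-9 - t^-8 + t^-7 - t^-6 + t^-5 + t^-3
bracket: -A^-9 - A^-1 + A^3 - A^7 + A^11 - A^15 + A^19, w = -7
1 component, writhe -7, over 11 crossings
det 7, colorings 3 of 3^11 — not tricolorable
observation: |V(-1)| = 7: so not tricolorable, since 3 does not divide 7


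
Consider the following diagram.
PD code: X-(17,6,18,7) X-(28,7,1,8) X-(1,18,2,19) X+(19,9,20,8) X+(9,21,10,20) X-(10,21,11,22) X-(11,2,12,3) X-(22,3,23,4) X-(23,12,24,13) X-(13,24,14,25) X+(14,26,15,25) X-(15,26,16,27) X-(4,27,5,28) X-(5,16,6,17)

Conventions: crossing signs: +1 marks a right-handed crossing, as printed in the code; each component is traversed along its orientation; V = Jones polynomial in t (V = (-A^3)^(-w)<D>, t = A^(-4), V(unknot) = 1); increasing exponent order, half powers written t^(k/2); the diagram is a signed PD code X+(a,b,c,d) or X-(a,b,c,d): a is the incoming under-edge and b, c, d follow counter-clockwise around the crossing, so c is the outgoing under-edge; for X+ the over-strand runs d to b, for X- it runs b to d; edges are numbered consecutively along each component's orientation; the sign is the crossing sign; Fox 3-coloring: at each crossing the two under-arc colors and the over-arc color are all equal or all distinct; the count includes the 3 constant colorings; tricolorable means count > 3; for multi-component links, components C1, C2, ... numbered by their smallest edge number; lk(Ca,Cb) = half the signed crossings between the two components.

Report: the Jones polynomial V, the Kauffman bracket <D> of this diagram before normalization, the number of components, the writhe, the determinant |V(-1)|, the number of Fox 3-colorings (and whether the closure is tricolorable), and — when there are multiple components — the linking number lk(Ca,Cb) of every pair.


Jones polynomial: V(t) = -t^-8 + t^-5 + t^-3
<D> = A^-12 + A^-4 - A^8; writhe -8
components 1, writhe -8 (14 crossings)
3-colorings: 9 of 3^14, det 3 — tricolorable
note: w = -8 (over 14 crossings) is diagram-only; (-A^3)^(8) removes it from V


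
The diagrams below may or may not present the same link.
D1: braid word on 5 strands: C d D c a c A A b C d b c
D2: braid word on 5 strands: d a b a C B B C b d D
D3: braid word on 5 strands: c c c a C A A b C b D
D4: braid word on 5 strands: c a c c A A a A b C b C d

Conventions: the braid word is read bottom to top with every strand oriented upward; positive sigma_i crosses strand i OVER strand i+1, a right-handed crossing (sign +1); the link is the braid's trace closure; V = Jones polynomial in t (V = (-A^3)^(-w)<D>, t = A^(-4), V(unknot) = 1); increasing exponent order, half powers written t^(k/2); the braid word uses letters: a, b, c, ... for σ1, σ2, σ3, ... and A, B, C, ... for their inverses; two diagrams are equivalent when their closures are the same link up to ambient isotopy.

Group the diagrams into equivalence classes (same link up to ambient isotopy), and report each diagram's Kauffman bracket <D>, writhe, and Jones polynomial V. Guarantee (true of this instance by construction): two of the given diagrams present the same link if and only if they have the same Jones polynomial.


equivalence classes: {D1, D3, D4} | {D2}
D1 (bracket A^-9 + A^-1 - A^3 + A^7; 13 crossings at w = +3): V = -t^(1/2) + t^(3/2) - t^(5/2) - t^(9/2)
D2 (bracket -A^-3 + A + A^9 + A^17; 11 crossings at w = +1): V = -t^(-7/2) - t^(-3/2) - t^(1/2) + t^(3/2)
V(D3) = -t^(1/2) + t^(3/2) - t^(5/2) - t^(9/2)  [11 crossings, <D> = A^-15 + A^-7 - A^-3 + A, w = +1]
D4 (bracket A^-9 + A^-1 - A^3 + A^7; 13 crossings at w = +3): V = -t^(1/2) + t^(3/2) - t^(5/2) - t^(9/2)
observation: 2 values of V(t) split the 4 diagrams


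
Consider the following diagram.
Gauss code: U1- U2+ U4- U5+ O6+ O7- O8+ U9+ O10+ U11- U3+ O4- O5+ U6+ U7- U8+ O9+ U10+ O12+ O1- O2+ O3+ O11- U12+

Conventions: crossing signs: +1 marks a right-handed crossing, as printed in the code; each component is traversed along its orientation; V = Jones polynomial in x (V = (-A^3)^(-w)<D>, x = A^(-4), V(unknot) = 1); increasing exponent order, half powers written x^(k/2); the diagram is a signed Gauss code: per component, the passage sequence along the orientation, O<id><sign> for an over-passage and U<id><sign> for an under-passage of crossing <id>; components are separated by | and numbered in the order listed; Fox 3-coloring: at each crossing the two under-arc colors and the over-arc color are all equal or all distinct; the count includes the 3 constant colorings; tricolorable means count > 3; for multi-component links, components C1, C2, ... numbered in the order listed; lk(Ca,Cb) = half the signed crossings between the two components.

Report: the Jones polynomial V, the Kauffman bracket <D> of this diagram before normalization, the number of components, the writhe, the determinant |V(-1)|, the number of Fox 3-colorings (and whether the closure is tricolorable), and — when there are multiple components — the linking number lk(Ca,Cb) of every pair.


Jones polynomial: V(x) = x + x^3 - x^4
<D> = -A^-4 + 1 + A^8; writhe +4
components 1, writhe +4 (12 crossings)
3-colorings: 9 of 3^12, det 3 — tricolorable
note: det 3 = |V(-1)|; divisible by 3, so tricolorable


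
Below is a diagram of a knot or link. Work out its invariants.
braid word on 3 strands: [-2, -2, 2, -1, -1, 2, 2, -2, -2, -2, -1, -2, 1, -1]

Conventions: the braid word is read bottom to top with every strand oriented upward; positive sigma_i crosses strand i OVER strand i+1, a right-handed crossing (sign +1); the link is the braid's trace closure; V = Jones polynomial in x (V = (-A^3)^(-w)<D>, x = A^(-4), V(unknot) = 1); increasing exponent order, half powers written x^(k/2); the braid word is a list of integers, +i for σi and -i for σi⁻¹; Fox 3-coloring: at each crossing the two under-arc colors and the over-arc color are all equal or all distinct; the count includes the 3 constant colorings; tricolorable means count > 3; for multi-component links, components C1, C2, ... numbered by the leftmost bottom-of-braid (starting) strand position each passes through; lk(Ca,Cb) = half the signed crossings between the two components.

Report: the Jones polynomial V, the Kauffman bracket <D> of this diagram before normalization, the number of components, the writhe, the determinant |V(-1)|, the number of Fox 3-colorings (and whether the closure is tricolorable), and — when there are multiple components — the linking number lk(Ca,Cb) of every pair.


V = -x^-7 + x^-6 - x^-5 + x^-4 + x^-2
<D> = A^-10 + A^-2 - A^2 + A^6 - A^10 (w = -6)
1 component over 14 crossings, w = -6
3 Fox colorings among 3^14, |V(-1)| = 5: not tricolorable
why: |V(-1)| = 5: so not tricolorable, since 3 does not divide 5


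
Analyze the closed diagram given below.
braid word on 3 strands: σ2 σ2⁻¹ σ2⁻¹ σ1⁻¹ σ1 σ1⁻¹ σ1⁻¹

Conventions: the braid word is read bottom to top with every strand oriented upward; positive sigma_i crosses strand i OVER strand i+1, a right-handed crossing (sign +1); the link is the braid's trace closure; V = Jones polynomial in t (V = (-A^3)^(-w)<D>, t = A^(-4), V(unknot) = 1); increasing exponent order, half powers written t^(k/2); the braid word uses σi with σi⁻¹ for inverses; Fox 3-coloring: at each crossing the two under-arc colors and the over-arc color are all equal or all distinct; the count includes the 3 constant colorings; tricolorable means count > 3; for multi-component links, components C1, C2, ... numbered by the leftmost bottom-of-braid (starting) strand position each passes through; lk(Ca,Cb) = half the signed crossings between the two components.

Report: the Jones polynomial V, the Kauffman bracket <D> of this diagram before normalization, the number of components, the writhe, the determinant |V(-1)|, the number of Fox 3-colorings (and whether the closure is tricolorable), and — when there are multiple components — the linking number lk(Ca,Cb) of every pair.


V = -t^(-5/2) - t^(-1/2)
<D> = A^-7 + A (w = -3)
2 components over 7 crossings, w = -3
lk(C1,C2): -1
3 Fox colorings among 3^7, |V(-1)| = 2: not tricolorable
why: span 2 respects span(V) <= c + mu - 1 = 8 for this 2-component diagram


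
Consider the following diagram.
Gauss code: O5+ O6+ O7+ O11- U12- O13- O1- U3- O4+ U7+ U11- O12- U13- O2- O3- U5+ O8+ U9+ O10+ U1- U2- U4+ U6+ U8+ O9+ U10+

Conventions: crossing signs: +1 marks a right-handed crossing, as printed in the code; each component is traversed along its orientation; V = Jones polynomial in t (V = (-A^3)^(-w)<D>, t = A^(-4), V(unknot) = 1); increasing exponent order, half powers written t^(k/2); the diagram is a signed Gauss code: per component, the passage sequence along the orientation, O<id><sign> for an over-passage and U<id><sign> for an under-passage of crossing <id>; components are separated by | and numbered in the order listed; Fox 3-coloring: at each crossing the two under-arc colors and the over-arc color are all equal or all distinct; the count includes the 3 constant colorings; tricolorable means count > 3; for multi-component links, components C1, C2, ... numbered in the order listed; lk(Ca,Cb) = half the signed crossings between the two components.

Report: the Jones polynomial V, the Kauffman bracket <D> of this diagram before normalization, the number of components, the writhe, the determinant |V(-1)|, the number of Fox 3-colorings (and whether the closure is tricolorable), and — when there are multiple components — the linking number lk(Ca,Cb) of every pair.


Jones polynomial: V(t) = -t^-3 + t^-2 - t^-1 + 3 - t + t^2 - t^3
<D> = A^-9 - A^-5 + A^-1 - 3A^3 + A^7 - A^11 + A^15; writhe +1
components 1, writhe +1 (13 crossings)
3-colorings: 27 of 3^13, det 9 — tricolorable
note: V spans 6 powers of t: at least 6 crossings in any diagram


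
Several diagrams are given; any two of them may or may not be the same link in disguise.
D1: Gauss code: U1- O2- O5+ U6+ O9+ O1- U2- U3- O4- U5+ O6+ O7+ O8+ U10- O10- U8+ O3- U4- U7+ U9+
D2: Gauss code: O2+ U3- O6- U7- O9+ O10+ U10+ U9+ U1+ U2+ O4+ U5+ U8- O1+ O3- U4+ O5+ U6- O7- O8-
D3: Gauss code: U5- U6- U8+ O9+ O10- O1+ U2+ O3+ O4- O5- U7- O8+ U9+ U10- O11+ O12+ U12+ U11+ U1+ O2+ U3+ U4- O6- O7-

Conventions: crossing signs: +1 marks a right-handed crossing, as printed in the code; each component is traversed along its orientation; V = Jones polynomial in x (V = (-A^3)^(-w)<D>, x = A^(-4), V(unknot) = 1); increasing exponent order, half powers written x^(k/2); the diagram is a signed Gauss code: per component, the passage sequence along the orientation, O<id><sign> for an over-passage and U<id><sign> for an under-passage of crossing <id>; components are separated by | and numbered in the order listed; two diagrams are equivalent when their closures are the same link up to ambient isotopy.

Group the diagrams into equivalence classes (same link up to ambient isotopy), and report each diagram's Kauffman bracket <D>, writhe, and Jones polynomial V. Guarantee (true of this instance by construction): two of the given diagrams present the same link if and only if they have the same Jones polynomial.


equivalence classes: {D1} | {D2} | {D3}
D1 (bracket A^-8 - A^-4 + 1 - A^4 + A^8; 10 crossings at w = 0): V = x^-2 - x^-1 + 1 - x + x^2
V(D2) = -x^-3 + 2x^-2 - 2x^-1 + 3 - 2x + 2x^2 - x^3  [10 crossings, <D> = -A^-6 + 2A^-2 - 2A^2 + 3A^6 - 2A^10 + 2A^14 - A^18, w = +2]
V(D3) = 1  (w +2, c 12, <D> = A^6)
observation: V(x) takes 3 values over 3 diagrams, fixing the grouping


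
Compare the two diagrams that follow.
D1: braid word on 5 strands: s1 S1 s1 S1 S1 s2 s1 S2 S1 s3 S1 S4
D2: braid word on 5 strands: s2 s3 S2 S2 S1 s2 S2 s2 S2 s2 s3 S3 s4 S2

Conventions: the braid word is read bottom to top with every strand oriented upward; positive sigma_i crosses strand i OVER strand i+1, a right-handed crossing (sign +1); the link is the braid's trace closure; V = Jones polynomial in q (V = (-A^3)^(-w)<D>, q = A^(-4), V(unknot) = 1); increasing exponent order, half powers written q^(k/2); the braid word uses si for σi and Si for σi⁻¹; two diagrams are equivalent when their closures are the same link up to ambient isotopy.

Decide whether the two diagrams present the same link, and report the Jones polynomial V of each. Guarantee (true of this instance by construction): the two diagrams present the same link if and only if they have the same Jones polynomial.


equivalent: no
D1 (bracket A^-2 + A^6 - A^10; 12 crossings at w = -2): V = -q^-4 + q^-3 + q^-1
V(D2) = 1  (w 0, c 14, <D> = 1)
key observation: 2 classes among 2 diagrams; unequal V(q) rules out equality


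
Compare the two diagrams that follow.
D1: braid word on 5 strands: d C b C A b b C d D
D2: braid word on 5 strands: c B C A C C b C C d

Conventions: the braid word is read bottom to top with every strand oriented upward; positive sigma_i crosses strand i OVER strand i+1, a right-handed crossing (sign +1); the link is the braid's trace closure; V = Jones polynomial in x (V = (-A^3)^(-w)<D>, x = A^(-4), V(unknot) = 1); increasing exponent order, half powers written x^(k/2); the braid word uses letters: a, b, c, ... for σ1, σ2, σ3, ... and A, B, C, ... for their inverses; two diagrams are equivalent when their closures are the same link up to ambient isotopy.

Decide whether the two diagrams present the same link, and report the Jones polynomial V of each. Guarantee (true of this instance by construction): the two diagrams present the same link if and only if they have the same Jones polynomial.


equivalent: no
D1 (bracket -A^-12 + 2A^-8 - 2A^-4 + 3 - 2A^4 + 2A^8 - A^12; 10 crossings at w = 0): V = -x^-3 + 2x^-2 - 2x^-1 + 3 - 2x + 2x^2 - x^3
D2 (bracket A^-8 + 1 - A^4; 10 crossings at w = -4): V = -x^-4 + x^-3 + x^-1
key observation: comparing 2 Jones polynomials yields 2 groups


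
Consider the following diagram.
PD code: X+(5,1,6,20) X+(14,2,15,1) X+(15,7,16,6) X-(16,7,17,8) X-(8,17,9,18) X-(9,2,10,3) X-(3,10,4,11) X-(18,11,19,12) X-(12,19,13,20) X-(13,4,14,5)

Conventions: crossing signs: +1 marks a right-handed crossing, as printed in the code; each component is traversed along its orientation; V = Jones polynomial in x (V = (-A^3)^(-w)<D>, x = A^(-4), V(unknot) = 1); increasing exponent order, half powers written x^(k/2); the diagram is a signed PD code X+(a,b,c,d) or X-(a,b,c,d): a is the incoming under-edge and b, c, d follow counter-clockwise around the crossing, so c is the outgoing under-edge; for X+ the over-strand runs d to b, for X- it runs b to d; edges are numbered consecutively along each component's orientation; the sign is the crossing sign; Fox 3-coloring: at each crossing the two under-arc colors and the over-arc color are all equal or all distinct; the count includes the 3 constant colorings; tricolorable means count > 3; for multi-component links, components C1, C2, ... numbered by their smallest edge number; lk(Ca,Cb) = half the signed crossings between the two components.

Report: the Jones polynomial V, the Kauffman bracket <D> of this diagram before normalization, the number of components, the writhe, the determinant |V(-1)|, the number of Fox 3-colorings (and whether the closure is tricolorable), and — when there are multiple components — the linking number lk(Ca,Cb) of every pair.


Jones polynomial: V(x) = -x^-6 + x^-5 - x^-4 + 2x^-3 - x^-2 + x^-1
<D> = A^-8 - A^-4 + 2 - A^4 + A^8 - A^12; writhe -4
components 1, writhe -4 (10 crossings)
3-colorings: 3 of 3^10, det 7 — not tricolorable
note: the span of V is 5, forcing >= 5 crossings in any diagram


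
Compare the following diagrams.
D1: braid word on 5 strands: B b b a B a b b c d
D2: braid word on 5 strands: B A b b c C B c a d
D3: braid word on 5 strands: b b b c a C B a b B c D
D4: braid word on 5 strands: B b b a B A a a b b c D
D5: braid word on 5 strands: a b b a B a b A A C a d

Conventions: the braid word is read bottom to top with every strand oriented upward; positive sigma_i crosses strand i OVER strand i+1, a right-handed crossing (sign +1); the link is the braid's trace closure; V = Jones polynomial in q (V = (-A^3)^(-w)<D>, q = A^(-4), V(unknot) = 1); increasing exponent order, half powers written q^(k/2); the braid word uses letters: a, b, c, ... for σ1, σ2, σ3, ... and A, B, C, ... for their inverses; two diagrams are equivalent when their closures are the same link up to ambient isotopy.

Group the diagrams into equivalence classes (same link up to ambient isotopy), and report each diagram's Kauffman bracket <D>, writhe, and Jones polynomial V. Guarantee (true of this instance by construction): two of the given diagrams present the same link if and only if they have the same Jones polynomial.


grouping into links: {D1, D3, D4, D5} | {D2}
V(D1) = q - q^2 + 2q^3 - q^4 + q^5 - q^6  (w +6, c 10, <D> = -A^-6 + A^-2 - A^2 + 2A^6 - A^10 + A^14)
V(D2) = 1  (w +2, c 10, <D> = A^6)
V(D3) = q - q^2 + 2q^3 - q^4 + q^5 - q^6  (w +4, c 12, <D> = -A^-12 + A^-8 - A^-4 + 2 - A^4 + A^8)
V(D4) = q - q^2 + 2q^3 - q^4 + q^5 - q^6  (w +4, c 12, <D> = -A^-12 + A^-8 - A^-4 + 2 - A^4 + A^8)
D5 (bracket -A^-12 + A^-8 - A^-4 + 2 - A^4 + A^8; 12 crossings at w = +4): V = q - q^2 + 2q^3 - q^4 + q^5 - q^6
why: V(q) takes 2 values over 5 diagrams, fixing the grouping


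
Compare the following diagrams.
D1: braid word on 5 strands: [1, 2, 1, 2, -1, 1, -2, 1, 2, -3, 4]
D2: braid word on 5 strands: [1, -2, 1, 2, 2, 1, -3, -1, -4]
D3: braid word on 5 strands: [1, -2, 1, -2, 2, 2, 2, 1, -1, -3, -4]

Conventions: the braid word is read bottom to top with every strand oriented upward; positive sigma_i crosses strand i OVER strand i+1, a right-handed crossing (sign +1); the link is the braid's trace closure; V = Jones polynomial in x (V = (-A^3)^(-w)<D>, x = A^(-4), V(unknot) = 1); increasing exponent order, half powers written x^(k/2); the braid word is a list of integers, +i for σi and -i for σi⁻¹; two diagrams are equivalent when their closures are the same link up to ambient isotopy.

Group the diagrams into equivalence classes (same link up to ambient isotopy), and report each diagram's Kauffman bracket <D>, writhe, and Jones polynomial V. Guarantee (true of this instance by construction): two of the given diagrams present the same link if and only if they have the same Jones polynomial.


equivalence classes: {D1} | {D2, D3}
D1 (bracket A^-7 - A^-3 + A + A^9; 11 crossings at w = +5): V = -x^(3/2) - x^(7/2) + x^(9/2) - x^(11/2)
V(D2) = -x^(1/2) + x^(3/2) - x^(5/2) - x^(9/2)  (w +1, c 9, <D> = A^-15 + A^-7 - A^-3 + A)
D3 (bracket A^-15 + A^-7 - A^-3 + A; 11 crossings at w = +1): V = -x^(1/2) + x^(3/2) - x^(5/2) - x^(9/2)
key observation: V(x) takes 2 values over 3 diagrams, fixing the grouping


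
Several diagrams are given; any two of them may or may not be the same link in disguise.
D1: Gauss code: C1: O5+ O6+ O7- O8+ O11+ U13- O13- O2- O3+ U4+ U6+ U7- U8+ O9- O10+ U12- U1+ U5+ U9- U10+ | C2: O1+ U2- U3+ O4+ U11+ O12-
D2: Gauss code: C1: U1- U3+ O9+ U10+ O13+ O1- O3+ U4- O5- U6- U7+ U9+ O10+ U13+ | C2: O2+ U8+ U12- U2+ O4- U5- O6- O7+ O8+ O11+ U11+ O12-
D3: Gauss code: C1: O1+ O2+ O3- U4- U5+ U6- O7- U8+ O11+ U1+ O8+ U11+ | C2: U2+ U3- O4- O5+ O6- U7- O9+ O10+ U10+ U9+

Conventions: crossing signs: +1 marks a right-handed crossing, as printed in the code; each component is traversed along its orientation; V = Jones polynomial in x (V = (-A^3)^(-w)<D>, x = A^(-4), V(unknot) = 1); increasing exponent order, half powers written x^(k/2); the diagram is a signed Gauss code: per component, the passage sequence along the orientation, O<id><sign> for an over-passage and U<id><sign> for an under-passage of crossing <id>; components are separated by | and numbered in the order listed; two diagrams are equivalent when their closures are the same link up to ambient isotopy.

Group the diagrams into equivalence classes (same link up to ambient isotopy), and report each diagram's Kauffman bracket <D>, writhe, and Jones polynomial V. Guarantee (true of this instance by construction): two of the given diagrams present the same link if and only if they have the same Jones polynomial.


equivalence classes: {D1} | {D2, D3}
D1 (bracket A^-1 + A^7; 13 crossings at w = +3): V = -x^(1/2) - x^(5/2)
D2 (bracket -A^-5 + A^-1 - A^3 + 2A^7 + A^15; 13 crossings at w = +3): V = -x^(-3/2) - 2x^(1/2) + x^(3/2) - x^(5/2) + x^(7/2)
V(D3) = -x^(-3/2) - 2x^(1/2) + x^(3/2) - x^(5/2) + x^(7/2)  (w +3, c 11, <D> = -A^-5 + A^-1 - A^3 + 2A^7 + A^15)
observation: 2 classes among 3 diagrams; unequal V(x) rules out equality


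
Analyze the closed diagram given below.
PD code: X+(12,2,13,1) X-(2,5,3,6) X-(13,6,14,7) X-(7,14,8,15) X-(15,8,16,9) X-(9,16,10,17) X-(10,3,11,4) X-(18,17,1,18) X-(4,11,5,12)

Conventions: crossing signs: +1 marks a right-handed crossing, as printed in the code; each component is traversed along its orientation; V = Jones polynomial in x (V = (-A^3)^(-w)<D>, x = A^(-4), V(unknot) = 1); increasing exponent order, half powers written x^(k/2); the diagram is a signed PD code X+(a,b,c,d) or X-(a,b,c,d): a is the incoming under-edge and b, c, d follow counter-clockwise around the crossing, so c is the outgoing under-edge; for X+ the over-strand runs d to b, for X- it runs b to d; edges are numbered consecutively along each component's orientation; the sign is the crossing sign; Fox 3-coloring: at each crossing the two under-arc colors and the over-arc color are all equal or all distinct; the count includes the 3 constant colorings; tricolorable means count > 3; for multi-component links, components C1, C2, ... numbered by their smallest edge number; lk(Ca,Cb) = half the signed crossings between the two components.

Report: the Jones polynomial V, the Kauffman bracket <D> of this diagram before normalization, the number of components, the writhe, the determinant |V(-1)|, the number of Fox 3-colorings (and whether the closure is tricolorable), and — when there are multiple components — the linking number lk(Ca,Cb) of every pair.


Jones polynomial: V(x) = -x^-9 + 2x^-8 - 3x^-7 + 3x^-6 - 3x^-5 + 3x^-4 - x^-3 + x^-2
<D> = -A^-13 + A^-9 - 3A^-5 + 3A^-1 - 3A^3 + 3A^7 - 2A^11 + A^15; writhe -7
components 1, writhe -7 (9 crossings)
3-colorings: 3 of 3^9, det 17 — not tricolorable
note: w = -7 shifts under R1 moves; the (-A^3)^(7) factor cancels that in V


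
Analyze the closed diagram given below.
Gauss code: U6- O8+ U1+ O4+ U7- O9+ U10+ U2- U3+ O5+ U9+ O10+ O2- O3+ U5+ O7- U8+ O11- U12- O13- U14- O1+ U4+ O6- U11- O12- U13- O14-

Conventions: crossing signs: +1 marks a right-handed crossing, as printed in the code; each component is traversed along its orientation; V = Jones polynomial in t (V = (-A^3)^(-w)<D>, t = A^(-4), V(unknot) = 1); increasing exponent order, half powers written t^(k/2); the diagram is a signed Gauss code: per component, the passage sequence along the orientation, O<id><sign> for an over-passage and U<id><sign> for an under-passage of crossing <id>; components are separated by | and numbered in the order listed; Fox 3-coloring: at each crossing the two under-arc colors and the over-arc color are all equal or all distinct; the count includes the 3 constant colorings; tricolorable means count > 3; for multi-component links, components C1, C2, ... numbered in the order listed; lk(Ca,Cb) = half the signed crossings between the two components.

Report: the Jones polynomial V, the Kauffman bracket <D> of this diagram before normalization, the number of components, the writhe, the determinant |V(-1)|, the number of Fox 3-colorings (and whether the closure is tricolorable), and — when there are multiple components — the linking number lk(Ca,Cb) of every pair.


V(t) = -t^-5 + 2t^-4 - 4t^-3 + 7t^-2 - 9t^-1 + 11 - 10t + 10t^2 - 7t^3 + 4t^4 - 3t^5 + t^6
bracket: A^-24 - 3A^-20 + 4A^-16 - 7A^-12 + 10A^-8 - 10A^-4 + 11 - 9A^4 + 7A^8 - 4A^12 + 2A^16 - A^20, w = 0
1 component, writhe 0, over 14 crossings
det 69, colorings 9 of 3^14 — tricolorable
observation: the span of V is 11, forcing >= 11 crossings in any diagram


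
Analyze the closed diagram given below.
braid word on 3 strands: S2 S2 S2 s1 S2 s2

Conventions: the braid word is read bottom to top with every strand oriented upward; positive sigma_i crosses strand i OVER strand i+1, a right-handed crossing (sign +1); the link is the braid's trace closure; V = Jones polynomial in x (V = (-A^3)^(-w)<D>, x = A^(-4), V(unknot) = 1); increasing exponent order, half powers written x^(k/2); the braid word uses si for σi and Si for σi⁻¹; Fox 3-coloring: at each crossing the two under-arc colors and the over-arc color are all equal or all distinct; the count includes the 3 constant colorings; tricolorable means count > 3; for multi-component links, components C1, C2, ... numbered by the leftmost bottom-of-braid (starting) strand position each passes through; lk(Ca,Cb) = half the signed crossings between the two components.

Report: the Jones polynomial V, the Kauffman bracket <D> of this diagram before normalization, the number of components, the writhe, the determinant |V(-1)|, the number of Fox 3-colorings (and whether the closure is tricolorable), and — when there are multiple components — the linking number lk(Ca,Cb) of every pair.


Jones polynomial: V(x) = -x^-4 + x^-3 + x^-1
<D> = A^-2 + A^6 - A^10; writhe -2
components 1, writhe -2 (6 crossings)
3-colorings: 9 of 3^6, det 3 — tricolorable
note: |V(-1)| = 3: so tricolorable, since 3 divides 3


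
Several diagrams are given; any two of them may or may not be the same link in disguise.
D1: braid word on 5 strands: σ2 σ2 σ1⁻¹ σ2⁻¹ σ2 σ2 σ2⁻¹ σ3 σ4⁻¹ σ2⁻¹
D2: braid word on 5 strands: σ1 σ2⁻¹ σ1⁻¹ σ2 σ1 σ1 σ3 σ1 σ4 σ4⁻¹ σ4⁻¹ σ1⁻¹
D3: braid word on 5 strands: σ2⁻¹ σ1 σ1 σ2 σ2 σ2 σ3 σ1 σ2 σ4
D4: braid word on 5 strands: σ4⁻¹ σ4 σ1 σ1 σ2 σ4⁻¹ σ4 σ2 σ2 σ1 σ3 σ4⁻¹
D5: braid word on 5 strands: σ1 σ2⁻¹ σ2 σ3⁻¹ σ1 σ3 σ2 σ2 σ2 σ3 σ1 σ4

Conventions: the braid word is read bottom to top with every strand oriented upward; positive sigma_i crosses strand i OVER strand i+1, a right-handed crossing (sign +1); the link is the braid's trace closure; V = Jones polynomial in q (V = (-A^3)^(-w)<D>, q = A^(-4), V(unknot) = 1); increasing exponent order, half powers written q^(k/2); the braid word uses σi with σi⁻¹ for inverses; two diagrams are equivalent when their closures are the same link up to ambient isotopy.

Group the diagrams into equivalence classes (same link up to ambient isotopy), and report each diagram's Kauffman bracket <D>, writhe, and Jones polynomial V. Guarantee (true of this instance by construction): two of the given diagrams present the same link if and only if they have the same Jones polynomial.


classes: {D1} | {D2} | {D3, D4, D5}
V(D1) = 1  [10 crossings, <D> = 1, w = 0]
D2 (bracket -A^-10 + A^-6 + A^2; 12 crossings at w = +2): V = q + q^3 - q^4
V(D3) = q^2 + 2q^4 - 2q^5 + q^6 - 2q^7 + q^8  (w +8, c 10, <D> = A^-8 - 2A^-4 + 1 - 2A^4 + 2A^8 + A^16)
D4 (bracket A^-14 - 2A^-10 + A^-6 - 2A^-2 + 2A^2 + A^10; 12 crossings at w = +6): V = q^2 + 2q^4 - 2q^5 + q^6 - 2q^7 + q^8
V(D5) = q^2 + 2q^4 - 2q^5 + q^6 - 2q^7 + q^8  (w +8, c 12, <D> = A^-8 - 2A^-4 + 1 - 2A^4 + 2A^8 + A^16)
note: 3 classes among 5 diagrams; unequal V(q) rules out equality


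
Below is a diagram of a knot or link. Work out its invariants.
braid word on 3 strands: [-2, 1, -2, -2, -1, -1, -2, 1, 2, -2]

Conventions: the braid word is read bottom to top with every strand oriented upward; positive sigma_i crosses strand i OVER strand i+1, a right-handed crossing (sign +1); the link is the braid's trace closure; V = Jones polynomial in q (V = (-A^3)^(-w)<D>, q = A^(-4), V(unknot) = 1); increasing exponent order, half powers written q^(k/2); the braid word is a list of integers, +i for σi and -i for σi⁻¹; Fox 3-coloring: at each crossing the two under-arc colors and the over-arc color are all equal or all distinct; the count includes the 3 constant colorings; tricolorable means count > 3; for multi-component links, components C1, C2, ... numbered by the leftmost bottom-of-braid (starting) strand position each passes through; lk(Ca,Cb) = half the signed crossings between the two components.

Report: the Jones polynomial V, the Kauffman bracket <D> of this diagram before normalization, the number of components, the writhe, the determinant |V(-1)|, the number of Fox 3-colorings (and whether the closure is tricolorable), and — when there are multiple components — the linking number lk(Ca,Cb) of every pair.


V(q) = q^-7 - 2q^-6 + 2q^-5 - 3q^-4 + 3q^-3 - 2q^-2 + 2q^-1
bracket: 2A^-8 - 2A^-4 + 3 - 3A^4 + 2A^8 - 2A^12 + A^16, w = -4
1 component, writhe -4, over 10 crossings
det 15, colorings 9 of 3^10 — tricolorable
observation: w = -4 shifts under R1 moves; the (-A^3)^(4) factor cancels that in V


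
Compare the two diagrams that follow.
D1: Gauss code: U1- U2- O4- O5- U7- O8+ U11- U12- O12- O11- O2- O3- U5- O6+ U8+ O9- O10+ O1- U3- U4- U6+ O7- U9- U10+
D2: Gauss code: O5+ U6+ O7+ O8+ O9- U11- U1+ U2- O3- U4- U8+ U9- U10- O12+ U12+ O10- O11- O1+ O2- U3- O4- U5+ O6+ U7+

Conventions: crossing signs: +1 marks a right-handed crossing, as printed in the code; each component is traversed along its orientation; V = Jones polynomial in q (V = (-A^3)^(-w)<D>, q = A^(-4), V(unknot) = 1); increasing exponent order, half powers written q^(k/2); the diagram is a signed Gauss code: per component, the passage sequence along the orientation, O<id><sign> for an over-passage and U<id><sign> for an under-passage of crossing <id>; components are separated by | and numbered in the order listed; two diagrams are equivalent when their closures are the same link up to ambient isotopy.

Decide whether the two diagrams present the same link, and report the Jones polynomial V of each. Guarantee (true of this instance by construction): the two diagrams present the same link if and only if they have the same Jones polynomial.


same link: no
V(D1) = -q^-6 + q^-5 - q^-4 + 2q^-3 - q^-2 + q^-1  [12 crossings, <D> = A^-14 - A^-10 + 2A^-6 - A^-2 + A^2 - A^6, w = -6]
V(D2) = -q^-3 + q^-2 - q^-1 + 3 - q + q^2 - q^3  [12 crossings, <D> = -A^-12 + A^-8 - A^-4 + 3 - A^4 + A^8 - A^12, w = 0]
insight: 2 values of V(q) split the 2 diagrams


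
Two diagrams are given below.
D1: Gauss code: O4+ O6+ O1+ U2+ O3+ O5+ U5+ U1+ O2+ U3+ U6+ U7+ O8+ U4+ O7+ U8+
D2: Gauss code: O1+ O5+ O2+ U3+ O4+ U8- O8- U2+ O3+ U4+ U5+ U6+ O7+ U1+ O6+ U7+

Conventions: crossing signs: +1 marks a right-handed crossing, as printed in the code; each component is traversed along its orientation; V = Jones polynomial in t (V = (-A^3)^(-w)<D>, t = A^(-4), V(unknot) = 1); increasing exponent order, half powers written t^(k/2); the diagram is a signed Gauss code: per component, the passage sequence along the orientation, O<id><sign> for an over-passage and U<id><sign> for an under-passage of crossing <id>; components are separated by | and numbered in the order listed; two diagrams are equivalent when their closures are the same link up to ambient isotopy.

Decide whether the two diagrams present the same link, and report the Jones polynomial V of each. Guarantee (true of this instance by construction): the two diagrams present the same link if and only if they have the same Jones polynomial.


equivalent: yes
D1 (bracket A^-8 - 2A^-4 + 1 - 2A^4 + 2A^8 + A^16; 8 crossings at w = +8): V = t^2 + 2t^4 - 2t^5 + t^6 - 2t^7 + t^8
D2 (bracket A^-14 - 2A^-10 + A^-6 - 2A^-2 + 2A^2 + A^10; 8 crossings at w = +6): V = t^2 + 2t^4 - 2t^5 + t^6 - 2t^7 + t^8
key observation: from 8 to 8 crossings by R-moves: one link, two diagrams


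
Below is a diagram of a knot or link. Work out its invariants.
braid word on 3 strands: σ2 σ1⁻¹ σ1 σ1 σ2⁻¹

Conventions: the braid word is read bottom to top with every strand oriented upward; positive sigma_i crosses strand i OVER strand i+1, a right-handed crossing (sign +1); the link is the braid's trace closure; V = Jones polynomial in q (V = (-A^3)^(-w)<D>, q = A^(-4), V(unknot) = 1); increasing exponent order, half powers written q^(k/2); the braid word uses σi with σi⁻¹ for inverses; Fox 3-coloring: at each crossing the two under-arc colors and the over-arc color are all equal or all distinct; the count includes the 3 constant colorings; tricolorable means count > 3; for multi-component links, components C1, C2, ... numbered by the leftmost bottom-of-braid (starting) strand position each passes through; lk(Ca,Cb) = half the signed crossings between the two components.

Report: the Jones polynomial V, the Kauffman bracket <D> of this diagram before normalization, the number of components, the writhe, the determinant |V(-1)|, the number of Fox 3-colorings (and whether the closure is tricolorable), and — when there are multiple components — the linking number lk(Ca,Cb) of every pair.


V(q) = -q^(-1/2) - q^(1/2)
bracket: A + A^5, w = +1
2 components, writhe +1, over 5 crossings
lk(C1,C2) = 0
det 0, colorings 9 of 3^6 — tricolorable
observation: span 1 respects span(V) <= c + mu - 1 = 6 for this 2-component diagram


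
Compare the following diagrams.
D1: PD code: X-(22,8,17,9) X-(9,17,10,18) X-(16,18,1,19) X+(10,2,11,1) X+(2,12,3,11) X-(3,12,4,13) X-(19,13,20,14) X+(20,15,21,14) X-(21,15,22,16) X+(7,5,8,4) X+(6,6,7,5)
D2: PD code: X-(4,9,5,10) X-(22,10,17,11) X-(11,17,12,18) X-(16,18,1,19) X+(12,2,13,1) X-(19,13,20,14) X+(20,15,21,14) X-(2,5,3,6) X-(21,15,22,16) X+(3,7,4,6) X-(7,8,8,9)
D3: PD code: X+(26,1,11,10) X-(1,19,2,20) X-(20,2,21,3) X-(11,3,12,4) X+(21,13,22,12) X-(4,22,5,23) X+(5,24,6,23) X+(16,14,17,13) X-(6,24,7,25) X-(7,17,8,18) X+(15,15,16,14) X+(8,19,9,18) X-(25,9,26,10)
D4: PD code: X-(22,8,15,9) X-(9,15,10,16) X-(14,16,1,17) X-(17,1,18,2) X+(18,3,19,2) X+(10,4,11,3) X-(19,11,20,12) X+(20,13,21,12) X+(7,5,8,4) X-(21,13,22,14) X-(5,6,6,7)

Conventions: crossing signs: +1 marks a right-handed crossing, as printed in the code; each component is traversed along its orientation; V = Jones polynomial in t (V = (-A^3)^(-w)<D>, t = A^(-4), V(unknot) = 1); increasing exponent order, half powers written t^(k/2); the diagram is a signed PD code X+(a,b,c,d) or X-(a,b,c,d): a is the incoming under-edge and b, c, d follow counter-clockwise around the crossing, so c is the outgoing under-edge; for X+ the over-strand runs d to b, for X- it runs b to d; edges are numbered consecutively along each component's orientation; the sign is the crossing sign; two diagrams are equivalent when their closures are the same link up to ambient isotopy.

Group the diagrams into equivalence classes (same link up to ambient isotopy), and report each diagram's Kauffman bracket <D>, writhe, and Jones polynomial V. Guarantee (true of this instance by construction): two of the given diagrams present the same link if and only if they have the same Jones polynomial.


classes: {D1, D2, D3, D4}
V(D1) = -t^(-9/2) - t^(-5/2) + t^(-3/2) - t^(-1/2)  [11 crossings, <D> = A^-1 - A^3 + A^7 + A^15, w = -1]
V(D2) = -t^(-9/2) - t^(-5/2) + t^(-3/2) - t^(-1/2)  [11 crossings, <D> = A^-13 - A^-9 + A^-5 + A^3, w = -5]
D3 (bracket A^-1 - A^3 + A^7 + A^15; 13 crossings at w = -1): V = -t^(-9/2) - t^(-5/2) + t^(-3/2) - t^(-1/2)
V(D4) = -t^(-9/2) - t^(-5/2) + t^(-3/2) - t^(-1/2)  [11 crossings, <D> = A^-7 - A^-3 + A + A^9, w = -3]
note: one V(t) for all 4 diagrams — one class (guaranteed)


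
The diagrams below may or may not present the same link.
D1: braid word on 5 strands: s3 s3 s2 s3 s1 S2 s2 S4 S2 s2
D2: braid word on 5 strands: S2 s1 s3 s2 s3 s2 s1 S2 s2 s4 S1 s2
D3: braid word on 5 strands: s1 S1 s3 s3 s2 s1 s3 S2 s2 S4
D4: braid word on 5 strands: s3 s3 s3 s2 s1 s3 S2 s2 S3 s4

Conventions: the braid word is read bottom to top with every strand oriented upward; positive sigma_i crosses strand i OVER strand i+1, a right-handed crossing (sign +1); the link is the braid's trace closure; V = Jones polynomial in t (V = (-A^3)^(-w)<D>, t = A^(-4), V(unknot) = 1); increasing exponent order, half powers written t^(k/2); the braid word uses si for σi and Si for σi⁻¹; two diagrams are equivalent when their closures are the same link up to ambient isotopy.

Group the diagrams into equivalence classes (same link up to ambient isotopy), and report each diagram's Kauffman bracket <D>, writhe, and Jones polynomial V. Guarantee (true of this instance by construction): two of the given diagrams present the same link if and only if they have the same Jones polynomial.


classes: {D1, D2, D3, D4}
V(D1) = t + t^3 - t^4  [10 crossings, <D> = -A^-4 + 1 + A^8, w = +4]
V(D2) = t + t^3 - t^4  (w +6, c 12, <D> = -A^2 + A^6 + A^14)
D3 (bracket -A^-4 + 1 + A^8; 10 crossings at w = +4): V = t + t^3 - t^4
V(D4) = t + t^3 - t^4  (w +6, c 10, <D> = -A^2 + A^6 + A^14)
note: one V(t) for all 4 diagrams — one class (guaranteed)


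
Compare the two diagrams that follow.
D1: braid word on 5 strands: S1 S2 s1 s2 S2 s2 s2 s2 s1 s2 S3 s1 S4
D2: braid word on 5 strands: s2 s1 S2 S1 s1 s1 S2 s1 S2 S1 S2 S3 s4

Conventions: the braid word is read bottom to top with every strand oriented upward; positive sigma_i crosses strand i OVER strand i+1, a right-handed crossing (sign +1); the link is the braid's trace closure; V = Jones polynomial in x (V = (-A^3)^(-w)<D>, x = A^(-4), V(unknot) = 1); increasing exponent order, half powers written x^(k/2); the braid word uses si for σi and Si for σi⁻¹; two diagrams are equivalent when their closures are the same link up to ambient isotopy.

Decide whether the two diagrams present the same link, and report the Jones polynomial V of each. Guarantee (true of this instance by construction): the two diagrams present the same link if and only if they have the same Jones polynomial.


equivalent: no
V(D1) = -x^(3/2) - 2x^(7/2) + x^(9/2) - x^(11/2) + x^(13/2)  (w +3, c 13, <D> = -A^-17 + A^-13 - A^-9 + 2A^-5 + A^3)
V(D2) = x^(-7/2) - 2x^(-5/2) + x^(-3/2) - 2x^(-1/2) + x^(1/2) - x^(3/2)  (w -1, c 13, <D> = A^-9 - A^-5 + 2A^-1 - A^3 + 2A^7 - A^11)
why: 2 values of V(x) split the 2 diagrams


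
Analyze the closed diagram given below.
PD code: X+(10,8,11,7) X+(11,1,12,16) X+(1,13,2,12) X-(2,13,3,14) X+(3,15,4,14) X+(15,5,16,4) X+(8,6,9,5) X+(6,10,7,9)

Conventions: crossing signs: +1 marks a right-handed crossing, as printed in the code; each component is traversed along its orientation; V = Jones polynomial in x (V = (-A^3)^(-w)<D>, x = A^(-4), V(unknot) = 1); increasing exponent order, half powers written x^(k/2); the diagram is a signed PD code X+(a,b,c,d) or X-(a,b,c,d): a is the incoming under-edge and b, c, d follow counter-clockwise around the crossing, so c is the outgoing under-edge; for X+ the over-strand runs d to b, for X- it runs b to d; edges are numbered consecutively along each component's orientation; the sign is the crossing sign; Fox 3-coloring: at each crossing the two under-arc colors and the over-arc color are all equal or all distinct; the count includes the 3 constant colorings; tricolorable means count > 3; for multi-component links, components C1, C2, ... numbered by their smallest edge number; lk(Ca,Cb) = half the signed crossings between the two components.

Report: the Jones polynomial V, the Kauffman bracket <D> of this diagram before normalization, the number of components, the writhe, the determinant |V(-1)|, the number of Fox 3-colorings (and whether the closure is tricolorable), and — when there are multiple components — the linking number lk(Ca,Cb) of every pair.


V = x^2 + 2x^4 - 2x^5 + x^6 - 2x^7 + x^8
<D> = A^-14 - 2A^-10 + A^-6 - 2A^-2 + 2A^2 + A^10 (w = +6)
1 component over 8 crossings, w = +6
27 Fox colorings among 3^8, |V(-1)| = 9: tricolorable
why: w = +6 (over 8 crossings) is diagram-only; (-A^3)^(-6) removes it from V
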